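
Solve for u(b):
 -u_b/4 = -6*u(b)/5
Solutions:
 u(b) = C1*exp(24*b/5)


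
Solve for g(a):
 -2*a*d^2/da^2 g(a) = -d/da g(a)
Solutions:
 g(a) = C1 + C2*a^(3/2)


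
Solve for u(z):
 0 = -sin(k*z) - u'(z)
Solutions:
 u(z) = C1 + cos(k*z)/k


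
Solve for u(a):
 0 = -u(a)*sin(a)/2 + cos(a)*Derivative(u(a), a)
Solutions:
 u(a) = C1/sqrt(cos(a))


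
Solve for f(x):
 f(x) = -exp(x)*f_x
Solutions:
 f(x) = C1*exp(exp(-x))


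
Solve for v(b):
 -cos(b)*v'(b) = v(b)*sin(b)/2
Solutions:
 v(b) = C1*sqrt(cos(b))


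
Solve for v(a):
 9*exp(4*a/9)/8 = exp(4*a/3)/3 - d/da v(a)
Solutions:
 v(a) = C1 - 81*exp(4*a/9)/32 + exp(4*a/3)/4


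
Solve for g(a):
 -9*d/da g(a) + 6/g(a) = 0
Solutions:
 g(a) = -sqrt(C1 + 12*a)/3
 g(a) = sqrt(C1 + 12*a)/3


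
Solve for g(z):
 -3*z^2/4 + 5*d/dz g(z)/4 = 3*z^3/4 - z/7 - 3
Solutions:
 g(z) = C1 + 3*z^4/20 + z^3/5 - 2*z^2/35 - 12*z/5


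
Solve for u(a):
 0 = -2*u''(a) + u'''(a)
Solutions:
 u(a) = C1 + C2*a + C3*exp(2*a)


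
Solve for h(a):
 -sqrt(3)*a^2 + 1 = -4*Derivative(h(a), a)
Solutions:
 h(a) = C1 + sqrt(3)*a^3/12 - a/4


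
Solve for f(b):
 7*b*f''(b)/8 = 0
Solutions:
 f(b) = C1 + C2*b


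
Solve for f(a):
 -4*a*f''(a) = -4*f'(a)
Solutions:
 f(a) = C1 + C2*a^2


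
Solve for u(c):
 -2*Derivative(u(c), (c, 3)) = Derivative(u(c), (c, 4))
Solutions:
 u(c) = C1 + C2*c + C3*c^2 + C4*exp(-2*c)


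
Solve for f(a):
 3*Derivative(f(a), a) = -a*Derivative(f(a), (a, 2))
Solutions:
 f(a) = C1 + C2/a^2


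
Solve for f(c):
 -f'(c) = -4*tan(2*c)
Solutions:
 f(c) = C1 - 2*log(cos(2*c))


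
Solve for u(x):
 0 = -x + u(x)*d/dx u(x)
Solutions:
 u(x) = -sqrt(C1 + x^2)
 u(x) = sqrt(C1 + x^2)


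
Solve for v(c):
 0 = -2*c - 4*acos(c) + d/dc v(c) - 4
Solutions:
 v(c) = C1 + c^2 + 4*c*acos(c) + 4*c - 4*sqrt(1 - c^2)


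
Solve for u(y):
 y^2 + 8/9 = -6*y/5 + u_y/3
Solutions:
 u(y) = C1 + y^3 + 9*y^2/5 + 8*y/3


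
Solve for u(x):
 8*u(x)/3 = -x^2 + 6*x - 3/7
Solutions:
 u(x) = -3*x^2/8 + 9*x/4 - 9/56


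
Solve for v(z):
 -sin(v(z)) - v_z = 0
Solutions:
 v(z) = -acos((-C1 - exp(2*z))/(C1 - exp(2*z))) + 2*pi
 v(z) = acos((-C1 - exp(2*z))/(C1 - exp(2*z)))


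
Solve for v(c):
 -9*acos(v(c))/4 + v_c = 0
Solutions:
 Integral(1/acos(_y), (_y, v(c))) = C1 + 9*c/4


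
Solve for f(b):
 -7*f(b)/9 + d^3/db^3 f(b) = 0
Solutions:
 f(b) = C3*exp(21^(1/3)*b/3) + (C1*sin(3^(5/6)*7^(1/3)*b/6) + C2*cos(3^(5/6)*7^(1/3)*b/6))*exp(-21^(1/3)*b/6)


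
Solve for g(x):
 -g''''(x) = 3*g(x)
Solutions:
 g(x) = (C1*sin(sqrt(2)*3^(1/4)*x/2) + C2*cos(sqrt(2)*3^(1/4)*x/2))*exp(-sqrt(2)*3^(1/4)*x/2) + (C3*sin(sqrt(2)*3^(1/4)*x/2) + C4*cos(sqrt(2)*3^(1/4)*x/2))*exp(sqrt(2)*3^(1/4)*x/2)


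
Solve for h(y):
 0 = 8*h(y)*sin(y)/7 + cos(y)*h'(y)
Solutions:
 h(y) = C1*cos(y)^(8/7)


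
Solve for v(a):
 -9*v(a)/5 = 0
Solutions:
 v(a) = 0


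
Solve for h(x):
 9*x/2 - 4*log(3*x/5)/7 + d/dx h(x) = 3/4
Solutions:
 h(x) = C1 - 9*x^2/4 + 4*x*log(x)/7 - 4*x*log(5)/7 + 5*x/28 + 4*x*log(3)/7


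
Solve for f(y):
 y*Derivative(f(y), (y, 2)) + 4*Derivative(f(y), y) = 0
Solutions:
 f(y) = C1 + C2/y^3


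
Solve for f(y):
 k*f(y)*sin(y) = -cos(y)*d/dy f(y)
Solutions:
 f(y) = C1*exp(k*log(cos(y)))


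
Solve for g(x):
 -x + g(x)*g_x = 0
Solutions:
 g(x) = -sqrt(C1 + x^2)
 g(x) = sqrt(C1 + x^2)


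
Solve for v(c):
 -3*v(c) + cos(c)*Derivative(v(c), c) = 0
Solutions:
 v(c) = C1*(sin(c) + 1)^(3/2)/(sin(c) - 1)^(3/2)


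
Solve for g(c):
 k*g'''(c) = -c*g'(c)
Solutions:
 g(c) = C1 + Integral(C2*airyai(c*(-1/k)^(1/3)) + C3*airybi(c*(-1/k)^(1/3)), c)


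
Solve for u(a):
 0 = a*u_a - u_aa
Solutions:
 u(a) = C1 + C2*erfi(sqrt(2)*a/2)


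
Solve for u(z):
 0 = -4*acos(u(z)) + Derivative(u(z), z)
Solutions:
 Integral(1/acos(_y), (_y, u(z))) = C1 + 4*z


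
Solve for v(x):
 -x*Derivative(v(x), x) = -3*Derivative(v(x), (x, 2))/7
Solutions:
 v(x) = C1 + C2*erfi(sqrt(42)*x/6)


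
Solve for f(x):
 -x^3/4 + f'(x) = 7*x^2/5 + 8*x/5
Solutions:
 f(x) = C1 + x^4/16 + 7*x^3/15 + 4*x^2/5


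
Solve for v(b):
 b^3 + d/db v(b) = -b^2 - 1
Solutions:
 v(b) = C1 - b^4/4 - b^3/3 - b


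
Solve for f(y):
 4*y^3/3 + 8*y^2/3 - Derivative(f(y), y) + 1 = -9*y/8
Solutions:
 f(y) = C1 + y^4/3 + 8*y^3/9 + 9*y^2/16 + y


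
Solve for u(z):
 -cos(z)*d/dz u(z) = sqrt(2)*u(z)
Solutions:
 u(z) = C1*(sin(z) - 1)^(sqrt(2)/2)/(sin(z) + 1)^(sqrt(2)/2)


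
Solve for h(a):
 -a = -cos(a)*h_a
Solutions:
 h(a) = C1 + Integral(a/cos(a), a)


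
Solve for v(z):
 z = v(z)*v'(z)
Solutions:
 v(z) = -sqrt(C1 + z^2)
 v(z) = sqrt(C1 + z^2)


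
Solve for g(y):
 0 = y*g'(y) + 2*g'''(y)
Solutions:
 g(y) = C1 + Integral(C2*airyai(-2^(2/3)*y/2) + C3*airybi(-2^(2/3)*y/2), y)


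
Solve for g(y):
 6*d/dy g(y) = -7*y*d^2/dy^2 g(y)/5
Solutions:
 g(y) = C1 + C2/y^(23/7)


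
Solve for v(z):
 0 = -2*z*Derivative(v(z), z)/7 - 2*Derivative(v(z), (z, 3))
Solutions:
 v(z) = C1 + Integral(C2*airyai(-7^(2/3)*z/7) + C3*airybi(-7^(2/3)*z/7), z)


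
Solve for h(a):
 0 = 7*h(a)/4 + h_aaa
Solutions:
 h(a) = C3*exp(-14^(1/3)*a/2) + (C1*sin(14^(1/3)*sqrt(3)*a/4) + C2*cos(14^(1/3)*sqrt(3)*a/4))*exp(14^(1/3)*a/4)


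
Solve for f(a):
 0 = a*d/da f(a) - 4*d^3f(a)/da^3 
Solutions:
 f(a) = C1 + Integral(C2*airyai(2^(1/3)*a/2) + C3*airybi(2^(1/3)*a/2), a)


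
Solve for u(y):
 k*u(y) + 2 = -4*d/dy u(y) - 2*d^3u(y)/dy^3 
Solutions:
 u(y) = C1*exp(y*(6^(1/3)*(9*k + 2*sqrt(3)*sqrt(27*k^2/4 + 32))^(1/3)/12 - 2^(1/3)*3^(5/6)*I*(9*k + 2*sqrt(3)*sqrt(27*k^2/4 + 32))^(1/3)/12 + 8/((-6^(1/3) + 2^(1/3)*3^(5/6)*I)*(9*k + 2*sqrt(3)*sqrt(27*k^2/4 + 32))^(1/3)))) + C2*exp(y*(6^(1/3)*(9*k + 2*sqrt(3)*sqrt(27*k^2/4 + 32))^(1/3)/12 + 2^(1/3)*3^(5/6)*I*(9*k + 2*sqrt(3)*sqrt(27*k^2/4 + 32))^(1/3)/12 - 8/((6^(1/3) + 2^(1/3)*3^(5/6)*I)*(9*k + 2*sqrt(3)*sqrt(27*k^2/4 + 32))^(1/3)))) + C3*exp(6^(1/3)*y*(-(9*k + 2*sqrt(3)*sqrt(27*k^2/4 + 32))^(1/3) + 4*6^(1/3)/(9*k + 2*sqrt(3)*sqrt(27*k^2/4 + 32))^(1/3))/6) - 2/k


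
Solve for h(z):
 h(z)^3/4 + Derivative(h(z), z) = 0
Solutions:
 h(z) = -sqrt(2)*sqrt(-1/(C1 - z))
 h(z) = sqrt(2)*sqrt(-1/(C1 - z))


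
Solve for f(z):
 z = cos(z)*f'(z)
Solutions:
 f(z) = C1 + Integral(z/cos(z), z)


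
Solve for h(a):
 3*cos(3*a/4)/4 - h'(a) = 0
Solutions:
 h(a) = C1 + sin(3*a/4)


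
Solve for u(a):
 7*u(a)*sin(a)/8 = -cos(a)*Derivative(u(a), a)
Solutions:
 u(a) = C1*cos(a)^(7/8)


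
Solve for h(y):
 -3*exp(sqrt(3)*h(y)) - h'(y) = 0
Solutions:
 h(y) = sqrt(3)*(2*log(1/(C1 + 3*y)) - log(3))/6


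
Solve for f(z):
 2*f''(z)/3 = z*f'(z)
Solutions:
 f(z) = C1 + C2*erfi(sqrt(3)*z/2)


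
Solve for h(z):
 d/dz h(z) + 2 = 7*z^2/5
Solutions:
 h(z) = C1 + 7*z^3/15 - 2*z


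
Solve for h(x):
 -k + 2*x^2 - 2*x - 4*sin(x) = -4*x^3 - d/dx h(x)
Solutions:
 h(x) = C1 + k*x - x^4 - 2*x^3/3 + x^2 - 4*cos(x)


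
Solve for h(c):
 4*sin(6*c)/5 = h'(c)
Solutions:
 h(c) = C1 - 2*cos(6*c)/15


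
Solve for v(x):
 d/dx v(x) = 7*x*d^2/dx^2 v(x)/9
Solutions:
 v(x) = C1 + C2*x^(16/7)


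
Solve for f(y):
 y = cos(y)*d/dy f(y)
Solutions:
 f(y) = C1 + Integral(y/cos(y), y)


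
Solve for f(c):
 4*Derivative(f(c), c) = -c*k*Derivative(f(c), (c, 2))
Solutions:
 f(c) = C1 + c^(((re(k) - 4)*re(k) + im(k)^2)/(re(k)^2 + im(k)^2))*(C2*sin(4*log(c)*Abs(im(k))/(re(k)^2 + im(k)^2)) + C3*cos(4*log(c)*im(k)/(re(k)^2 + im(k)^2)))


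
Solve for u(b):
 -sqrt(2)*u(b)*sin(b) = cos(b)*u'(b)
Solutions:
 u(b) = C1*cos(b)^(sqrt(2))


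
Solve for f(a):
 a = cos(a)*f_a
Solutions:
 f(a) = C1 + Integral(a/cos(a), a)


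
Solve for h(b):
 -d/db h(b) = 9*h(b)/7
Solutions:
 h(b) = C1*exp(-9*b/7)


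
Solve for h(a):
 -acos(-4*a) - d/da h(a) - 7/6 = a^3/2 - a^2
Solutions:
 h(a) = C1 - a^4/8 + a^3/3 - a*acos(-4*a) - 7*a/6 - sqrt(1 - 16*a^2)/4


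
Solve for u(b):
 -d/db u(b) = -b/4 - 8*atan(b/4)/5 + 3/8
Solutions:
 u(b) = C1 + b^2/8 + 8*b*atan(b/4)/5 - 3*b/8 - 16*log(b^2 + 16)/5


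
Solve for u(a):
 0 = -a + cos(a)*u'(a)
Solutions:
 u(a) = C1 + Integral(a/cos(a), a)


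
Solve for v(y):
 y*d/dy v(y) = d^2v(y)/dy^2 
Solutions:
 v(y) = C1 + C2*erfi(sqrt(2)*y/2)


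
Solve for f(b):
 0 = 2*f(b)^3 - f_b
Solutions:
 f(b) = -sqrt(2)*sqrt(-1/(C1 + 2*b))/2
 f(b) = sqrt(2)*sqrt(-1/(C1 + 2*b))/2


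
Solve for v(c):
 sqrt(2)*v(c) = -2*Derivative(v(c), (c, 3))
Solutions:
 v(c) = C3*exp(-2^(5/6)*c/2) + (C1*sin(2^(5/6)*sqrt(3)*c/4) + C2*cos(2^(5/6)*sqrt(3)*c/4))*exp(2^(5/6)*c/4)


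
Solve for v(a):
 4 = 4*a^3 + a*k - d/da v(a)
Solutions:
 v(a) = C1 + a^4 + a^2*k/2 - 4*a


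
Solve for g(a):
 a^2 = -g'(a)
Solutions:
 g(a) = C1 - a^3/3


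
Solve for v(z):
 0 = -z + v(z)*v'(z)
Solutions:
 v(z) = -sqrt(C1 + z^2)
 v(z) = sqrt(C1 + z^2)


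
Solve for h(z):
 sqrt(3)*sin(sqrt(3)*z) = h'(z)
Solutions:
 h(z) = C1 - cos(sqrt(3)*z)


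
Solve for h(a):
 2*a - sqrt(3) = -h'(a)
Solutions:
 h(a) = C1 - a^2 + sqrt(3)*a


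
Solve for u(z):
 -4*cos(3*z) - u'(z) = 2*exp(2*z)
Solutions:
 u(z) = C1 - exp(2*z) - 4*sin(3*z)/3


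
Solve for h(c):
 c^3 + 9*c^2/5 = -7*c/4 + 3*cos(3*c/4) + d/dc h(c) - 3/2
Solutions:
 h(c) = C1 + c^4/4 + 3*c^3/5 + 7*c^2/8 + 3*c/2 - 4*sin(3*c/4)


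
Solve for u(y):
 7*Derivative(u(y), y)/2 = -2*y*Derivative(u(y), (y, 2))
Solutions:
 u(y) = C1 + C2/y^(3/4)


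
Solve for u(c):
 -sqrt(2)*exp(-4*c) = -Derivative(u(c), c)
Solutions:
 u(c) = C1 - sqrt(2)*exp(-4*c)/4


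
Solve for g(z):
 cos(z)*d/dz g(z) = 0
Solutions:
 g(z) = C1


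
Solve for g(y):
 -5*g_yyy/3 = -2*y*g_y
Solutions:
 g(y) = C1 + Integral(C2*airyai(5^(2/3)*6^(1/3)*y/5) + C3*airybi(5^(2/3)*6^(1/3)*y/5), y)


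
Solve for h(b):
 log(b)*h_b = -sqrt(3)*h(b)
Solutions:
 h(b) = C1*exp(-sqrt(3)*li(b))


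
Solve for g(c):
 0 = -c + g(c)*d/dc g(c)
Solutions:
 g(c) = -sqrt(C1 + c^2)
 g(c) = sqrt(C1 + c^2)


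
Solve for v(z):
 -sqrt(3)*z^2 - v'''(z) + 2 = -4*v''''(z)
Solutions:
 v(z) = C1 + C2*z + C3*z^2 + C4*exp(z/4) - sqrt(3)*z^5/60 - sqrt(3)*z^4/3 + z^3*(1 - 16*sqrt(3))/3


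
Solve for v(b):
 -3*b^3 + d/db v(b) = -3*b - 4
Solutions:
 v(b) = C1 + 3*b^4/4 - 3*b^2/2 - 4*b


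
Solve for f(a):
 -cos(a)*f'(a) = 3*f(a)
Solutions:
 f(a) = C1*(sin(a) - 1)^(3/2)/(sin(a) + 1)^(3/2)


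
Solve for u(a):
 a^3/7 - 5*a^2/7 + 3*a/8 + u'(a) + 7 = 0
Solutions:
 u(a) = C1 - a^4/28 + 5*a^3/21 - 3*a^2/16 - 7*a


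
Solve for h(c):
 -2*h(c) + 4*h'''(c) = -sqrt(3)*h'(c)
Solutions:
 h(c) = C1*exp(-c*(-3^(5/6)/(6 + sqrt(sqrt(3) + 36))^(1/3) + 3^(2/3)*(6 + sqrt(sqrt(3) + 36))^(1/3))/12)*sin(c*(3^(1/3)/(6 + sqrt(sqrt(3) + 36))^(1/3) + 3^(1/6)*(6 + sqrt(sqrt(3) + 36))^(1/3))/4) + C2*exp(-c*(-3^(5/6)/(6 + sqrt(sqrt(3) + 36))^(1/3) + 3^(2/3)*(6 + sqrt(sqrt(3) + 36))^(1/3))/12)*cos(c*(3^(1/3)/(6 + sqrt(sqrt(3) + 36))^(1/3) + 3^(1/6)*(6 + sqrt(sqrt(3) + 36))^(1/3))/4) + C3*exp(c*(-3^(5/6)/(6 + sqrt(sqrt(3) + 36))^(1/3) + 3^(2/3)*(6 + sqrt(sqrt(3) + 36))^(1/3))/6)


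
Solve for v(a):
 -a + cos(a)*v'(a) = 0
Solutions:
 v(a) = C1 + Integral(a/cos(a), a)


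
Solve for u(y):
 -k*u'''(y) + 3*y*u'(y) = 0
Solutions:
 u(y) = C1 + Integral(C2*airyai(3^(1/3)*y*(1/k)^(1/3)) + C3*airybi(3^(1/3)*y*(1/k)^(1/3)), y)


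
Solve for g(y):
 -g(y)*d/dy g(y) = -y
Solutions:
 g(y) = -sqrt(C1 + y^2)
 g(y) = sqrt(C1 + y^2)


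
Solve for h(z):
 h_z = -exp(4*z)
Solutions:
 h(z) = C1 - exp(4*z)/4


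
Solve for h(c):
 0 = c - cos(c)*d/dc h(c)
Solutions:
 h(c) = C1 + Integral(c/cos(c), c)


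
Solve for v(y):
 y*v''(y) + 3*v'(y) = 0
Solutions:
 v(y) = C1 + C2/y^2


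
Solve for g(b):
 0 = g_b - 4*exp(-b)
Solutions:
 g(b) = C1 - 4*exp(-b)


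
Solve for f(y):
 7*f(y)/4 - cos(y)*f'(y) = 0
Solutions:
 f(y) = C1*(sin(y) + 1)^(7/8)/(sin(y) - 1)^(7/8)


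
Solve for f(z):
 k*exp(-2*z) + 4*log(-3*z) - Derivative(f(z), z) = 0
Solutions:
 f(z) = C1 - k*exp(-2*z)/2 + 4*z*log(-z) + 4*z*(-1 + log(3))


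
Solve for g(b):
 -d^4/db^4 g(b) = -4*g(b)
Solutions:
 g(b) = C1*exp(-sqrt(2)*b) + C2*exp(sqrt(2)*b) + C3*sin(sqrt(2)*b) + C4*cos(sqrt(2)*b)


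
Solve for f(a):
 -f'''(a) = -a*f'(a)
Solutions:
 f(a) = C1 + Integral(C2*airyai(a) + C3*airybi(a), a)


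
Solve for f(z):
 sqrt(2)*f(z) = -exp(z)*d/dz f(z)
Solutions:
 f(z) = C1*exp(sqrt(2)*exp(-z))


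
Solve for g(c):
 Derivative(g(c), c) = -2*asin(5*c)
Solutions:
 g(c) = C1 - 2*c*asin(5*c) - 2*sqrt(1 - 25*c^2)/5


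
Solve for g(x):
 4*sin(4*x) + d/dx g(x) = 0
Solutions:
 g(x) = C1 + cos(4*x)


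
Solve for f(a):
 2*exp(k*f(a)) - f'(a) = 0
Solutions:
 f(a) = Piecewise((log(-1/(C1*k + 2*a*k))/k, Ne(k, 0)), (nan, True))
 f(a) = Piecewise((C1 + 2*a, Eq(k, 0)), (nan, True))


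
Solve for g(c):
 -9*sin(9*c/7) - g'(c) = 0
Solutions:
 g(c) = C1 + 7*cos(9*c/7)


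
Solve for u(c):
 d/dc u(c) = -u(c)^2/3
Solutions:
 u(c) = 3/(C1 + c)


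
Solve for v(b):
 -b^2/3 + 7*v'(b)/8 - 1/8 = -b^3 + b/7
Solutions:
 v(b) = C1 - 2*b^4/7 + 8*b^3/63 + 4*b^2/49 + b/7


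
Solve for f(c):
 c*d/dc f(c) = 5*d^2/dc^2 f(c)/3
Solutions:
 f(c) = C1 + C2*erfi(sqrt(30)*c/10)


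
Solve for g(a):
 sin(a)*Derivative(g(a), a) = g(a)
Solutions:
 g(a) = C1*sqrt(cos(a) - 1)/sqrt(cos(a) + 1)


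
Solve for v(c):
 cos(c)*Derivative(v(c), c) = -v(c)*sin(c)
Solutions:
 v(c) = C1*cos(c)


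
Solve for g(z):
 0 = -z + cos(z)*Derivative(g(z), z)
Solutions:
 g(z) = C1 + Integral(z/cos(z), z)


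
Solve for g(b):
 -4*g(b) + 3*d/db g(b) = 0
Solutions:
 g(b) = C1*exp(4*b/3)


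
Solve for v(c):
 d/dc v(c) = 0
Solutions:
 v(c) = C1


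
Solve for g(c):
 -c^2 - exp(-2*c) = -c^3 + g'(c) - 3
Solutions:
 g(c) = C1 + c^4/4 - c^3/3 + 3*c + exp(-2*c)/2


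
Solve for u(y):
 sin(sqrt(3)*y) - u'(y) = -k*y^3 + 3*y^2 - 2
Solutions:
 u(y) = C1 + k*y^4/4 - y^3 + 2*y - sqrt(3)*cos(sqrt(3)*y)/3


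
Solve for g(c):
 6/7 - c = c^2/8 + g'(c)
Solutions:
 g(c) = C1 - c^3/24 - c^2/2 + 6*c/7


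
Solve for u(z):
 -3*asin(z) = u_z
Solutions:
 u(z) = C1 - 3*z*asin(z) - 3*sqrt(1 - z^2)


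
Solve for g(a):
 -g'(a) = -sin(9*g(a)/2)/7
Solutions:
 -a/7 + log(cos(9*g(a)/2) - 1)/9 - log(cos(9*g(a)/2) + 1)/9 = C1


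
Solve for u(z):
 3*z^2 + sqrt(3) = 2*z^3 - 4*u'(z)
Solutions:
 u(z) = C1 + z^4/8 - z^3/4 - sqrt(3)*z/4


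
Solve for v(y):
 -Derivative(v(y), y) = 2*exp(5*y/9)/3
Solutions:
 v(y) = C1 - 6*exp(5*y/9)/5


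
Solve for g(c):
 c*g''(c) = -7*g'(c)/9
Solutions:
 g(c) = C1 + C2*c^(2/9)


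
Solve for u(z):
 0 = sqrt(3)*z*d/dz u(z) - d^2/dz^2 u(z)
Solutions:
 u(z) = C1 + C2*erfi(sqrt(2)*3^(1/4)*z/2)


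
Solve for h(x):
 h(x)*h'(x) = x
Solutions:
 h(x) = -sqrt(C1 + x^2)
 h(x) = sqrt(C1 + x^2)


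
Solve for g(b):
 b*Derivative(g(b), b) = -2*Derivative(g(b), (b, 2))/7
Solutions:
 g(b) = C1 + C2*erf(sqrt(7)*b/2)


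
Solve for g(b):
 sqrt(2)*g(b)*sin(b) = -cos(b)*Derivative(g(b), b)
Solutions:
 g(b) = C1*cos(b)^(sqrt(2))


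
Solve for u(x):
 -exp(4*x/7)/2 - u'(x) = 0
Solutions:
 u(x) = C1 - 7*exp(4*x/7)/8


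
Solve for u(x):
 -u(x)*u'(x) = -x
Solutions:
 u(x) = -sqrt(C1 + x^2)
 u(x) = sqrt(C1 + x^2)


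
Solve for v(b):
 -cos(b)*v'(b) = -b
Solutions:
 v(b) = C1 + Integral(b/cos(b), b)


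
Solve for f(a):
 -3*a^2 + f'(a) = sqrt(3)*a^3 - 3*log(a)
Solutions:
 f(a) = C1 + sqrt(3)*a^4/4 + a^3 - 3*a*log(a) + 3*a


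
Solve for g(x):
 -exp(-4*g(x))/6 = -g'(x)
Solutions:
 g(x) = log(-I*(C1 + 2*x/3)^(1/4))
 g(x) = log(I*(C1 + 2*x/3)^(1/4))
 g(x) = log(-(C1 + 2*x/3)^(1/4))
 g(x) = log(C1 + 2*x/3)/4


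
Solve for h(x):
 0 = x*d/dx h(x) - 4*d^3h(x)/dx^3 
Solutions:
 h(x) = C1 + Integral(C2*airyai(2^(1/3)*x/2) + C3*airybi(2^(1/3)*x/2), x)


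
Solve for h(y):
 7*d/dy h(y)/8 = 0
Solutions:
 h(y) = C1


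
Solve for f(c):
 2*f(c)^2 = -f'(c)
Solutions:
 f(c) = 1/(C1 + 2*c)


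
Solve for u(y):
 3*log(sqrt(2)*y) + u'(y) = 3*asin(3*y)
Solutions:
 u(y) = C1 - 3*y*log(y) + 3*y*asin(3*y) - 3*y*log(2)/2 + 3*y + sqrt(1 - 9*y^2)


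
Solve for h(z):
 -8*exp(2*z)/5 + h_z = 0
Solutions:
 h(z) = C1 + 4*exp(2*z)/5


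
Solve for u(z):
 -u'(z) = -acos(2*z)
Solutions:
 u(z) = C1 + z*acos(2*z) - sqrt(1 - 4*z^2)/2


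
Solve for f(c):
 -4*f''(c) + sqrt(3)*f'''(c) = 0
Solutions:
 f(c) = C1 + C2*c + C3*exp(4*sqrt(3)*c/3)


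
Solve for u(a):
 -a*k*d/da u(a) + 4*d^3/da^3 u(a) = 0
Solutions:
 u(a) = C1 + Integral(C2*airyai(2^(1/3)*a*k^(1/3)/2) + C3*airybi(2^(1/3)*a*k^(1/3)/2), a)


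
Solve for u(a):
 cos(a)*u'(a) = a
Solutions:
 u(a) = C1 + Integral(a/cos(a), a)


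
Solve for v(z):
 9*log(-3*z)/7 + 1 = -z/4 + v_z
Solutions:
 v(z) = C1 + z^2/8 + 9*z*log(-z)/7 + z*(-2 + 9*log(3))/7


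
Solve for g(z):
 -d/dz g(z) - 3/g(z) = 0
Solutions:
 g(z) = -sqrt(C1 - 6*z)
 g(z) = sqrt(C1 - 6*z)


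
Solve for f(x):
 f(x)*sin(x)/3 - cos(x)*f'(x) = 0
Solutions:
 f(x) = C1/cos(x)^(1/3)


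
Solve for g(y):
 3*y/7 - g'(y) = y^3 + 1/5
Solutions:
 g(y) = C1 - y^4/4 + 3*y^2/14 - y/5


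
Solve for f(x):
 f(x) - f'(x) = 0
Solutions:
 f(x) = C1*exp(x)


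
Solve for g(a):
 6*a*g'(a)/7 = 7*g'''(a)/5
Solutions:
 g(a) = C1 + Integral(C2*airyai(210^(1/3)*a/7) + C3*airybi(210^(1/3)*a/7), a)


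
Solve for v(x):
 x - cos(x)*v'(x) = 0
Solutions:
 v(x) = C1 + Integral(x/cos(x), x)


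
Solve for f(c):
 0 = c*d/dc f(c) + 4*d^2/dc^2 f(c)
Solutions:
 f(c) = C1 + C2*erf(sqrt(2)*c/4)


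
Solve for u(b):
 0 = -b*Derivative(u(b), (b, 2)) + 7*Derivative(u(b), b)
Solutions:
 u(b) = C1 + C2*b^8


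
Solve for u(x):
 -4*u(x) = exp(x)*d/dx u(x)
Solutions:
 u(x) = C1*exp(4*exp(-x))


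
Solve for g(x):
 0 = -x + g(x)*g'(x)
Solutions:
 g(x) = -sqrt(C1 + x^2)
 g(x) = sqrt(C1 + x^2)


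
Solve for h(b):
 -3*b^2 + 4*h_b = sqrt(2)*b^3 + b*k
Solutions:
 h(b) = C1 + sqrt(2)*b^4/16 + b^3/4 + b^2*k/8


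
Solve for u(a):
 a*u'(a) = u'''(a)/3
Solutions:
 u(a) = C1 + Integral(C2*airyai(3^(1/3)*a) + C3*airybi(3^(1/3)*a), a)


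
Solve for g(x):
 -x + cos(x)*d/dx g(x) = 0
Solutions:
 g(x) = C1 + Integral(x/cos(x), x)


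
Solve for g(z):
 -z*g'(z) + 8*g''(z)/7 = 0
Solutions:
 g(z) = C1 + C2*erfi(sqrt(7)*z/4)


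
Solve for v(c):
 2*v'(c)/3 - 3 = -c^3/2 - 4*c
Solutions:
 v(c) = C1 - 3*c^4/16 - 3*c^2 + 9*c/2


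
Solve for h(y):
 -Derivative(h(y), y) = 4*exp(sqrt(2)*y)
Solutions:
 h(y) = C1 - 2*sqrt(2)*exp(sqrt(2)*y)


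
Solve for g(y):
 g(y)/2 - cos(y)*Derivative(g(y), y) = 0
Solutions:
 g(y) = C1*(sin(y) + 1)^(1/4)/(sin(y) - 1)^(1/4)


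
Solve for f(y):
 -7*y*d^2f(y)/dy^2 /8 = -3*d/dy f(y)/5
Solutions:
 f(y) = C1 + C2*y^(59/35)


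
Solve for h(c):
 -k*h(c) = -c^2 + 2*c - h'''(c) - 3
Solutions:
 h(c) = C1*exp(c*k^(1/3)) + C2*exp(c*k^(1/3)*(-1 + sqrt(3)*I)/2) + C3*exp(-c*k^(1/3)*(1 + sqrt(3)*I)/2) + c^2/k - 2*c/k + 3/k


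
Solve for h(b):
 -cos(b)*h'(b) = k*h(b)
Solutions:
 h(b) = C1*exp(k*(log(sin(b) - 1) - log(sin(b) + 1))/2)


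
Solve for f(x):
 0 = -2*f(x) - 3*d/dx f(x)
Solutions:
 f(x) = C1*exp(-2*x/3)


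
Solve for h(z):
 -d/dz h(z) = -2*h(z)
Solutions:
 h(z) = C1*exp(2*z)


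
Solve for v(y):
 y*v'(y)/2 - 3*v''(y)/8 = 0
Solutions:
 v(y) = C1 + C2*erfi(sqrt(6)*y/3)


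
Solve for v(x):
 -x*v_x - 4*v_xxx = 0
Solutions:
 v(x) = C1 + Integral(C2*airyai(-2^(1/3)*x/2) + C3*airybi(-2^(1/3)*x/2), x)


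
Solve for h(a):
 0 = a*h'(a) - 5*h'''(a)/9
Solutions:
 h(a) = C1 + Integral(C2*airyai(15^(2/3)*a/5) + C3*airybi(15^(2/3)*a/5), a)


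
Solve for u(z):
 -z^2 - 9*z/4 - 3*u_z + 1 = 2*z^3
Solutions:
 u(z) = C1 - z^4/6 - z^3/9 - 3*z^2/8 + z/3


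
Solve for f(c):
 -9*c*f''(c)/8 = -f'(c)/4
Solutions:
 f(c) = C1 + C2*c^(11/9)


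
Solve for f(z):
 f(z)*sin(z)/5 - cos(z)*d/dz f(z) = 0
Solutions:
 f(z) = C1/cos(z)^(1/5)


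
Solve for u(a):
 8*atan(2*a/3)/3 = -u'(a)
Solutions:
 u(a) = C1 - 8*a*atan(2*a/3)/3 + 2*log(4*a^2 + 9)


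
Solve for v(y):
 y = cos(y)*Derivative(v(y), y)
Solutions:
 v(y) = C1 + Integral(y/cos(y), y)


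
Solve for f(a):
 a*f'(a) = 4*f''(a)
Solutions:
 f(a) = C1 + C2*erfi(sqrt(2)*a/4)


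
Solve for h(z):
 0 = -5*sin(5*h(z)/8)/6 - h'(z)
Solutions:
 5*z/6 + 4*log(cos(5*h(z)/8) - 1)/5 - 4*log(cos(5*h(z)/8) + 1)/5 = C1


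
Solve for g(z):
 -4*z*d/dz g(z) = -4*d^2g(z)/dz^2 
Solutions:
 g(z) = C1 + C2*erfi(sqrt(2)*z/2)


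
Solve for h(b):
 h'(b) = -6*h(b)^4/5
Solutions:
 h(b) = 5^(1/3)*(1/(C1 + 18*b))^(1/3)
 h(b) = 5^(1/3)*(-3^(2/3) - 3*3^(1/6)*I)*(1/(C1 + 6*b))^(1/3)/6
 h(b) = 5^(1/3)*(-3^(2/3) + 3*3^(1/6)*I)*(1/(C1 + 6*b))^(1/3)/6


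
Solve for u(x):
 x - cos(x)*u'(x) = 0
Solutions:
 u(x) = C1 + Integral(x/cos(x), x)


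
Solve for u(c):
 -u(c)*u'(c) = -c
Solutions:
 u(c) = -sqrt(C1 + c^2)
 u(c) = sqrt(C1 + c^2)


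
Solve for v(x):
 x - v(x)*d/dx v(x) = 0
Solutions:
 v(x) = -sqrt(C1 + x^2)
 v(x) = sqrt(C1 + x^2)


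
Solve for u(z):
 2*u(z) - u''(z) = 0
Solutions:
 u(z) = C1*exp(-sqrt(2)*z) + C2*exp(sqrt(2)*z)


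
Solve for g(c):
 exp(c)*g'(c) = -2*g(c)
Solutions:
 g(c) = C1*exp(2*exp(-c))


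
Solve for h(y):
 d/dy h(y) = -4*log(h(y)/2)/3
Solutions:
 -3*Integral(1/(-log(_y) + log(2)), (_y, h(y)))/4 = C1 - y


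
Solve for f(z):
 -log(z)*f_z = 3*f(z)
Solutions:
 f(z) = C1*exp(-3*li(z))


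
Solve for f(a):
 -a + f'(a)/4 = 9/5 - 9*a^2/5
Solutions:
 f(a) = C1 - 12*a^3/5 + 2*a^2 + 36*a/5


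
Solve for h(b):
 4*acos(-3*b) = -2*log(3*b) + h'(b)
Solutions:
 h(b) = C1 + 2*b*log(b) + 4*b*acos(-3*b) - 2*b + 2*b*log(3) + 4*sqrt(1 - 9*b^2)/3


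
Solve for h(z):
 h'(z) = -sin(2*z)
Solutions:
 h(z) = C1 + cos(2*z)/2


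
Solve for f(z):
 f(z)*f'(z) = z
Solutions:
 f(z) = -sqrt(C1 + z^2)
 f(z) = sqrt(C1 + z^2)


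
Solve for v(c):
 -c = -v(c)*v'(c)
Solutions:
 v(c) = -sqrt(C1 + c^2)
 v(c) = sqrt(C1 + c^2)


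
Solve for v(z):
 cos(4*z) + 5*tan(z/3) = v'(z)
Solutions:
 v(z) = C1 - 15*log(cos(z/3)) + sin(4*z)/4


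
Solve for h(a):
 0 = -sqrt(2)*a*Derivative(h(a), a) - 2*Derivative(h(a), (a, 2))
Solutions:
 h(a) = C1 + C2*erf(2^(1/4)*a/2)


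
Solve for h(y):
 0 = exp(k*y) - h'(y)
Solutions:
 h(y) = C1 + exp(k*y)/k


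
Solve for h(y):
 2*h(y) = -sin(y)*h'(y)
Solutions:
 h(y) = C1*(cos(y) + 1)/(cos(y) - 1)


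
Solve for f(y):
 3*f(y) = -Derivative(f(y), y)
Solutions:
 f(y) = C1*exp(-3*y)


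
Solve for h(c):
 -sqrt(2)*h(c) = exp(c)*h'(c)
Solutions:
 h(c) = C1*exp(sqrt(2)*exp(-c))


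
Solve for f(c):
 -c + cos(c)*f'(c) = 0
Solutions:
 f(c) = C1 + Integral(c/cos(c), c)


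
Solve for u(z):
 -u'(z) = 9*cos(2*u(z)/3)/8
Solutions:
 9*z/8 - 3*log(sin(2*u(z)/3) - 1)/4 + 3*log(sin(2*u(z)/3) + 1)/4 = C1


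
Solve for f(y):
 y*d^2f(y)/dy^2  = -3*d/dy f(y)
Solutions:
 f(y) = C1 + C2/y^2


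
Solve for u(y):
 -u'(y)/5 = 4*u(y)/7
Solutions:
 u(y) = C1*exp(-20*y/7)


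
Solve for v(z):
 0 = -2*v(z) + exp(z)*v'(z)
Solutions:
 v(z) = C1*exp(-2*exp(-z))


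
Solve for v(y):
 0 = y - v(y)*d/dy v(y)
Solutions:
 v(y) = -sqrt(C1 + y^2)
 v(y) = sqrt(C1 + y^2)


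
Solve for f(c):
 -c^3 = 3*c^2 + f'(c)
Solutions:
 f(c) = C1 - c^4/4 - c^3


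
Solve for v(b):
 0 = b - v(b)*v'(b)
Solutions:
 v(b) = -sqrt(C1 + b^2)
 v(b) = sqrt(C1 + b^2)


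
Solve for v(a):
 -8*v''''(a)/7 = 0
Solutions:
 v(a) = C1 + C2*a + C3*a^2 + C4*a^3


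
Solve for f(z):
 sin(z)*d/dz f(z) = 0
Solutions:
 f(z) = C1


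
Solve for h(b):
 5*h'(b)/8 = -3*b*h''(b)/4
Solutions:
 h(b) = C1 + C2*b^(1/6)


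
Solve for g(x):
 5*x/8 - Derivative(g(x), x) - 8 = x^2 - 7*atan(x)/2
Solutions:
 g(x) = C1 - x^3/3 + 5*x^2/16 + 7*x*atan(x)/2 - 8*x - 7*log(x^2 + 1)/4


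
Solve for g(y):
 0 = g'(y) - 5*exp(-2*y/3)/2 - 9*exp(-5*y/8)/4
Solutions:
 g(y) = C1 - 15*exp(-2*y/3)/4 - 18*exp(-5*y/8)/5


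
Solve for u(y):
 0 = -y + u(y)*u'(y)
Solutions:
 u(y) = -sqrt(C1 + y^2)
 u(y) = sqrt(C1 + y^2)


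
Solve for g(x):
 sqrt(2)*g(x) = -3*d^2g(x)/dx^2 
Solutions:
 g(x) = C1*sin(2^(1/4)*sqrt(3)*x/3) + C2*cos(2^(1/4)*sqrt(3)*x/3)


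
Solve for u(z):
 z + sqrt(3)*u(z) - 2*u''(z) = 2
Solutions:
 u(z) = C1*exp(-sqrt(2)*3^(1/4)*z/2) + C2*exp(sqrt(2)*3^(1/4)*z/2) - sqrt(3)*z/3 + 2*sqrt(3)/3


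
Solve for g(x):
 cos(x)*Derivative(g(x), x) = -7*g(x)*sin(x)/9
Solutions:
 g(x) = C1*cos(x)^(7/9)


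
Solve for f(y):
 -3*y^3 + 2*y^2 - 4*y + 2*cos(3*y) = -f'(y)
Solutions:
 f(y) = C1 + 3*y^4/4 - 2*y^3/3 + 2*y^2 - 2*sin(3*y)/3


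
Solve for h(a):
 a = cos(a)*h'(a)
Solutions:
 h(a) = C1 + Integral(a/cos(a), a)


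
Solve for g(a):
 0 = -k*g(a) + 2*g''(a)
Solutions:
 g(a) = C1*exp(-sqrt(2)*a*sqrt(k)/2) + C2*exp(sqrt(2)*a*sqrt(k)/2)


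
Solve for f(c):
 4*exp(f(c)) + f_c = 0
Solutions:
 f(c) = log(1/(C1 + 4*c))


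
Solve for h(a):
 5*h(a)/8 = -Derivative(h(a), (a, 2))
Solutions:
 h(a) = C1*sin(sqrt(10)*a/4) + C2*cos(sqrt(10)*a/4)


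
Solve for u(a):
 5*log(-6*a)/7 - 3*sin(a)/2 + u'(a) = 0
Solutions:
 u(a) = C1 - 5*a*log(-a)/7 - 5*a*log(6)/7 + 5*a/7 - 3*cos(a)/2


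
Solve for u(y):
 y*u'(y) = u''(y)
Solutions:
 u(y) = C1 + C2*erfi(sqrt(2)*y/2)


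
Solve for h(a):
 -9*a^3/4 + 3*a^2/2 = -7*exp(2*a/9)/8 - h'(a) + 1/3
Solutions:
 h(a) = C1 + 9*a^4/16 - a^3/2 + a/3 - 63*exp(2*a/9)/16


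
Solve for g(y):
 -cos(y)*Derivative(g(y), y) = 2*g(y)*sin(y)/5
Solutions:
 g(y) = C1*cos(y)^(2/5)


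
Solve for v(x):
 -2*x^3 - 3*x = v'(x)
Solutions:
 v(x) = C1 - x^4/2 - 3*x^2/2


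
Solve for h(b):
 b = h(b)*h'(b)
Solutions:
 h(b) = -sqrt(C1 + b^2)
 h(b) = sqrt(C1 + b^2)


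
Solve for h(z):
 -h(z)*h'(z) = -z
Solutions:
 h(z) = -sqrt(C1 + z^2)
 h(z) = sqrt(C1 + z^2)


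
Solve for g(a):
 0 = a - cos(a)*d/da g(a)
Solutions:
 g(a) = C1 + Integral(a/cos(a), a)


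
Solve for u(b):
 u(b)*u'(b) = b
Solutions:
 u(b) = -sqrt(C1 + b^2)
 u(b) = sqrt(C1 + b^2)


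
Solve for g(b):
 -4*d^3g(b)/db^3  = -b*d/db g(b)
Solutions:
 g(b) = C1 + Integral(C2*airyai(2^(1/3)*b/2) + C3*airybi(2^(1/3)*b/2), b)


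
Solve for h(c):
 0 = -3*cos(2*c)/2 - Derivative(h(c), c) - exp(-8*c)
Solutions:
 h(c) = C1 - 3*sin(2*c)/4 + exp(-8*c)/8


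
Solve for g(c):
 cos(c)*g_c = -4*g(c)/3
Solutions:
 g(c) = C1*(sin(c) - 1)^(2/3)/(sin(c) + 1)^(2/3)


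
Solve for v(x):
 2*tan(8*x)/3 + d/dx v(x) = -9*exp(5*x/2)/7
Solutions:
 v(x) = C1 - 18*exp(5*x/2)/35 + log(cos(8*x))/12


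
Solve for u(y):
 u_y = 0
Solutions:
 u(y) = C1


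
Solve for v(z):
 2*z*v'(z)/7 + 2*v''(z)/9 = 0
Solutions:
 v(z) = C1 + C2*erf(3*sqrt(14)*z/14)


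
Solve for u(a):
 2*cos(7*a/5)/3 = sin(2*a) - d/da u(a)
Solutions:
 u(a) = C1 - 10*sin(7*a/5)/21 - cos(2*a)/2


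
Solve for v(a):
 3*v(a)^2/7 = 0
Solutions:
 v(a) = 0


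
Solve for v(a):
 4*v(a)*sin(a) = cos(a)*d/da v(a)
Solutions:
 v(a) = C1/cos(a)^4


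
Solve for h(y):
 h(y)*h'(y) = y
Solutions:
 h(y) = -sqrt(C1 + y^2)
 h(y) = sqrt(C1 + y^2)


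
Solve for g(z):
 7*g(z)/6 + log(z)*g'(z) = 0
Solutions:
 g(z) = C1*exp(-7*li(z)/6)


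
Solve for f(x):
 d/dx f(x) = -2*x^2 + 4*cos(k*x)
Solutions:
 f(x) = C1 - 2*x^3/3 + 4*sin(k*x)/k


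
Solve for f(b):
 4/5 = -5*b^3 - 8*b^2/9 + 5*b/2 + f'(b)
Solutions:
 f(b) = C1 + 5*b^4/4 + 8*b^3/27 - 5*b^2/4 + 4*b/5


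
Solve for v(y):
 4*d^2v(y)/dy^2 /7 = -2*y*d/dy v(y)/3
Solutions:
 v(y) = C1 + C2*erf(sqrt(21)*y/6)


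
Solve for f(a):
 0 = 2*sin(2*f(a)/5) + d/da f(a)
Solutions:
 2*a + 5*log(cos(2*f(a)/5) - 1)/4 - 5*log(cos(2*f(a)/5) + 1)/4 = C1


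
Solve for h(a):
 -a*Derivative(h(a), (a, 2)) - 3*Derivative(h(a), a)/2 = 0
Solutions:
 h(a) = C1 + C2/sqrt(a)


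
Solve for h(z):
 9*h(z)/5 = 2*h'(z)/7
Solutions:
 h(z) = C1*exp(63*z/10)


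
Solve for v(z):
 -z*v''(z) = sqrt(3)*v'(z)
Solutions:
 v(z) = C1 + C2*z^(1 - sqrt(3))


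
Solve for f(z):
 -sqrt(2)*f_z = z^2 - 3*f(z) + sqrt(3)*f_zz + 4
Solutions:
 f(z) = C1*exp(sqrt(6)*z*(-1 + sqrt(1 + 6*sqrt(3)))/6) + C2*exp(-sqrt(6)*z*(1 + sqrt(1 + 6*sqrt(3)))/6) + z^2/3 + 2*sqrt(2)*z/9 + 2*sqrt(3)/9 + 40/27


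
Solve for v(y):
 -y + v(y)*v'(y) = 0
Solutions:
 v(y) = -sqrt(C1 + y^2)
 v(y) = sqrt(C1 + y^2)


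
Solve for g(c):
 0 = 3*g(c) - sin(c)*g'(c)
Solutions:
 g(c) = C1*(cos(c) - 1)^(3/2)/(cos(c) + 1)^(3/2)


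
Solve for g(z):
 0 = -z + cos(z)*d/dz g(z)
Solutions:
 g(z) = C1 + Integral(z/cos(z), z)


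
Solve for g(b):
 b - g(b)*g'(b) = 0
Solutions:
 g(b) = -sqrt(C1 + b^2)
 g(b) = sqrt(C1 + b^2)


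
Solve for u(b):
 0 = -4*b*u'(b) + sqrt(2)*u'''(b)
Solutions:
 u(b) = C1 + Integral(C2*airyai(sqrt(2)*b) + C3*airybi(sqrt(2)*b), b)


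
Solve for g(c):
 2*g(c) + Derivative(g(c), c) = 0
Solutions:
 g(c) = C1*exp(-2*c)


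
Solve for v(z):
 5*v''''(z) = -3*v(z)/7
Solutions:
 v(z) = (C1*sin(sqrt(2)*3^(1/4)*35^(3/4)*z/70) + C2*cos(sqrt(2)*3^(1/4)*35^(3/4)*z/70))*exp(-sqrt(2)*3^(1/4)*35^(3/4)*z/70) + (C3*sin(sqrt(2)*3^(1/4)*35^(3/4)*z/70) + C4*cos(sqrt(2)*3^(1/4)*35^(3/4)*z/70))*exp(sqrt(2)*3^(1/4)*35^(3/4)*z/70)


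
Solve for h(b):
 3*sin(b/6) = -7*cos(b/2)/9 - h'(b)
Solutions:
 h(b) = C1 - 14*sin(b/2)/9 + 18*cos(b/6)


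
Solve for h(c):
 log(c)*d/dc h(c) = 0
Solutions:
 h(c) = C1


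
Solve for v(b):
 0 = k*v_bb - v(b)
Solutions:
 v(b) = C1*exp(-b*sqrt(1/k)) + C2*exp(b*sqrt(1/k))


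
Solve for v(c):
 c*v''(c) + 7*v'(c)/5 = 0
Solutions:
 v(c) = C1 + C2/c^(2/5)


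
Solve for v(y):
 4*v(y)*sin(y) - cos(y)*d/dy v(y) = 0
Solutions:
 v(y) = C1/cos(y)^4


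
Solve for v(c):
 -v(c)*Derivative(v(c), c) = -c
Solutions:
 v(c) = -sqrt(C1 + c^2)
 v(c) = sqrt(C1 + c^2)


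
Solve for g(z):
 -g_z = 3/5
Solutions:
 g(z) = C1 - 3*z/5


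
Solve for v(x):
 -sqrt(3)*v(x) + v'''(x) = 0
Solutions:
 v(x) = C3*exp(3^(1/6)*x) + (C1*sin(3^(2/3)*x/2) + C2*cos(3^(2/3)*x/2))*exp(-3^(1/6)*x/2)


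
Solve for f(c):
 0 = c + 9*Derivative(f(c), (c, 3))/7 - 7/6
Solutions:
 f(c) = C1 + C2*c + C3*c^2 - 7*c^4/216 + 49*c^3/324


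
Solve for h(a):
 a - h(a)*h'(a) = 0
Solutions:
 h(a) = -sqrt(C1 + a^2)
 h(a) = sqrt(C1 + a^2)


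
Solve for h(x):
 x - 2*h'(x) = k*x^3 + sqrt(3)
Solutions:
 h(x) = C1 - k*x^4/8 + x^2/4 - sqrt(3)*x/2


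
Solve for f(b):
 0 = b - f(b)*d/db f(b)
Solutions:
 f(b) = -sqrt(C1 + b^2)
 f(b) = sqrt(C1 + b^2)


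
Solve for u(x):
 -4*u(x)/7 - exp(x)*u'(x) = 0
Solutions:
 u(x) = C1*exp(4*exp(-x)/7)


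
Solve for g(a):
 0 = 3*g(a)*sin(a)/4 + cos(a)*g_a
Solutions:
 g(a) = C1*cos(a)^(3/4)


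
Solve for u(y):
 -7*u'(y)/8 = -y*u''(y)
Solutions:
 u(y) = C1 + C2*y^(15/8)


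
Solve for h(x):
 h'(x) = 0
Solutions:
 h(x) = C1


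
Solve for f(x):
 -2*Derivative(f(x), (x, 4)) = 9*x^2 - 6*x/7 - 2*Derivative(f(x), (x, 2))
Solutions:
 f(x) = C1 + C2*x + C3*exp(-x) + C4*exp(x) + 3*x^4/8 - x^3/14 + 9*x^2/2


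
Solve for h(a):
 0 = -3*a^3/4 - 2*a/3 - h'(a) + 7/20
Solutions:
 h(a) = C1 - 3*a^4/16 - a^2/3 + 7*a/20


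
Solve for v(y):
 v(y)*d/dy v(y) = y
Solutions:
 v(y) = -sqrt(C1 + y^2)
 v(y) = sqrt(C1 + y^2)


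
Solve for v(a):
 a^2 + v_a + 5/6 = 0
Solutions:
 v(a) = C1 - a^3/3 - 5*a/6


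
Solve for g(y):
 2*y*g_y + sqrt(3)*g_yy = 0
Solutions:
 g(y) = C1 + C2*erf(3^(3/4)*y/3)


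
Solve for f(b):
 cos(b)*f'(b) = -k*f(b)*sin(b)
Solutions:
 f(b) = C1*exp(k*log(cos(b)))


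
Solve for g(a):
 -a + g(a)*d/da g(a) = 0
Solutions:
 g(a) = -sqrt(C1 + a^2)
 g(a) = sqrt(C1 + a^2)


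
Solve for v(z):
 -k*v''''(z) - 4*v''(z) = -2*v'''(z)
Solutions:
 v(z) = C1 + C2*z + C3*exp(z*(1 - sqrt(1 - 4*k))/k) + C4*exp(z*(sqrt(1 - 4*k) + 1)/k)


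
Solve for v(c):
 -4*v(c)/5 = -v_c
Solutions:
 v(c) = C1*exp(4*c/5)


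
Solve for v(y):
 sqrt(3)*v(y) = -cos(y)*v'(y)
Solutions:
 v(y) = C1*(sin(y) - 1)^(sqrt(3)/2)/(sin(y) + 1)^(sqrt(3)/2)


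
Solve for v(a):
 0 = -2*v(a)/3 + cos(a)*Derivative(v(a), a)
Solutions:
 v(a) = C1*(sin(a) + 1)^(1/3)/(sin(a) - 1)^(1/3)


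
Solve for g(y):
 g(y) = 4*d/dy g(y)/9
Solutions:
 g(y) = C1*exp(9*y/4)


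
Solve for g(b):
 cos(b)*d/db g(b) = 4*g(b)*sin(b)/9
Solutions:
 g(b) = C1/cos(b)^(4/9)


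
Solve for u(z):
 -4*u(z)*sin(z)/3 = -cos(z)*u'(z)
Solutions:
 u(z) = C1/cos(z)^(4/3)


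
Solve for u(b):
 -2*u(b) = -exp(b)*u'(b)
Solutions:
 u(b) = C1*exp(-2*exp(-b))


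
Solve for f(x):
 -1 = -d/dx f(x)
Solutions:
 f(x) = C1 + x


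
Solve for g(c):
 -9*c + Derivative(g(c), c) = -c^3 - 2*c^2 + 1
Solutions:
 g(c) = C1 - c^4/4 - 2*c^3/3 + 9*c^2/2 + c


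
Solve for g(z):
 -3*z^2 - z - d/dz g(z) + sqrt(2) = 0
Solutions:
 g(z) = C1 - z^3 - z^2/2 + sqrt(2)*z


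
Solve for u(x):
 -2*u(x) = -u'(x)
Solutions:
 u(x) = C1*exp(2*x)


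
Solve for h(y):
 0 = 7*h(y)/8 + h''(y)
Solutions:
 h(y) = C1*sin(sqrt(14)*y/4) + C2*cos(sqrt(14)*y/4)


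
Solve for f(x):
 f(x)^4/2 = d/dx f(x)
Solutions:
 f(x) = 2^(1/3)*(-1/(C1 + 3*x))^(1/3)
 f(x) = 2^(1/3)*(-1/(C1 + x))^(1/3)*(-3^(2/3) - 3*3^(1/6)*I)/6
 f(x) = 2^(1/3)*(-1/(C1 + x))^(1/3)*(-3^(2/3) + 3*3^(1/6)*I)/6


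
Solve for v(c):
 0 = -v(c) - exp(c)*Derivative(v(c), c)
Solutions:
 v(c) = C1*exp(exp(-c))


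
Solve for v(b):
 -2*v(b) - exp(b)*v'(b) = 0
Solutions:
 v(b) = C1*exp(2*exp(-b))


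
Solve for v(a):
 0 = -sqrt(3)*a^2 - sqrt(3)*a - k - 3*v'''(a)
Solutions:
 v(a) = C1 + C2*a + C3*a^2 - sqrt(3)*a^5/180 - sqrt(3)*a^4/72 - a^3*k/18


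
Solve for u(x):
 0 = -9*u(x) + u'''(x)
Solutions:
 u(x) = C3*exp(3^(2/3)*x) + (C1*sin(3*3^(1/6)*x/2) + C2*cos(3*3^(1/6)*x/2))*exp(-3^(2/3)*x/2)


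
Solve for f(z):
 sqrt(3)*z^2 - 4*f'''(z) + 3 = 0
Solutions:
 f(z) = C1 + C2*z + C3*z^2 + sqrt(3)*z^5/240 + z^3/8


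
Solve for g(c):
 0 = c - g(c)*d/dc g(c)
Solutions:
 g(c) = -sqrt(C1 + c^2)
 g(c) = sqrt(C1 + c^2)


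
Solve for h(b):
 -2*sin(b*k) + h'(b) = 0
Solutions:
 h(b) = C1 - 2*cos(b*k)/k


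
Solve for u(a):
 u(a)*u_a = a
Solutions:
 u(a) = -sqrt(C1 + a^2)
 u(a) = sqrt(C1 + a^2)


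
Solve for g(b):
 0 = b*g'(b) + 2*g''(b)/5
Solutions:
 g(b) = C1 + C2*erf(sqrt(5)*b/2)


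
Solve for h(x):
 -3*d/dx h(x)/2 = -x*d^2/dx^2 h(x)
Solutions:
 h(x) = C1 + C2*x^(5/2)


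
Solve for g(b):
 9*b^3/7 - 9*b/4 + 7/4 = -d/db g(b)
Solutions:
 g(b) = C1 - 9*b^4/28 + 9*b^2/8 - 7*b/4


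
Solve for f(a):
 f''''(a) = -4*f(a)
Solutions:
 f(a) = (C1*sin(a) + C2*cos(a))*exp(-a) + (C3*sin(a) + C4*cos(a))*exp(a)


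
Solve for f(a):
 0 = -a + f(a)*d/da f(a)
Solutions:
 f(a) = -sqrt(C1 + a^2)
 f(a) = sqrt(C1 + a^2)


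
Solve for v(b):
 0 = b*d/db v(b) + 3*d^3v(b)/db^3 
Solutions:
 v(b) = C1 + Integral(C2*airyai(-3^(2/3)*b/3) + C3*airybi(-3^(2/3)*b/3), b)


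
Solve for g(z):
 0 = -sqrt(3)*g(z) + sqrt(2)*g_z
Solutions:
 g(z) = C1*exp(sqrt(6)*z/2)


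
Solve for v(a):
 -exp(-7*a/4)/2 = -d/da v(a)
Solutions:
 v(a) = C1 - 2*exp(-7*a/4)/7


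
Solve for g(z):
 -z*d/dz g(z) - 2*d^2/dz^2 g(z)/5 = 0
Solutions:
 g(z) = C1 + C2*erf(sqrt(5)*z/2)


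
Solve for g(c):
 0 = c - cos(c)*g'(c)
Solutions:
 g(c) = C1 + Integral(c/cos(c), c)


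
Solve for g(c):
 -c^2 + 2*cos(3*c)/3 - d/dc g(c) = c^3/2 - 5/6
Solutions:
 g(c) = C1 - c^4/8 - c^3/3 + 5*c/6 + 2*sin(3*c)/9


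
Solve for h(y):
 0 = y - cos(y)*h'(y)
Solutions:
 h(y) = C1 + Integral(y/cos(y), y)


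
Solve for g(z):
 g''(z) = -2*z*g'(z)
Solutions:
 g(z) = C1 + C2*erf(z)


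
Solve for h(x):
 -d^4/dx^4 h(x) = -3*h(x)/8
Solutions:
 h(x) = C1*exp(-6^(1/4)*x/2) + C2*exp(6^(1/4)*x/2) + C3*sin(6^(1/4)*x/2) + C4*cos(6^(1/4)*x/2)


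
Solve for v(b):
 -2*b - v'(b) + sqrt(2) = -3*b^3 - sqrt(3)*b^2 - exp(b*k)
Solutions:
 v(b) = C1 + 3*b^4/4 + sqrt(3)*b^3/3 - b^2 + sqrt(2)*b + exp(b*k)/k


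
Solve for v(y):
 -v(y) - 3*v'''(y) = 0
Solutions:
 v(y) = C3*exp(-3^(2/3)*y/3) + (C1*sin(3^(1/6)*y/2) + C2*cos(3^(1/6)*y/2))*exp(3^(2/3)*y/6)


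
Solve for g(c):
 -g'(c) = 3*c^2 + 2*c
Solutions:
 g(c) = C1 - c^3 - c^2


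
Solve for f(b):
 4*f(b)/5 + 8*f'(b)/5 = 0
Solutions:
 f(b) = C1*exp(-b/2)


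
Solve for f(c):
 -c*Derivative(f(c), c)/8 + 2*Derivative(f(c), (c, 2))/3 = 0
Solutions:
 f(c) = C1 + C2*erfi(sqrt(6)*c/8)


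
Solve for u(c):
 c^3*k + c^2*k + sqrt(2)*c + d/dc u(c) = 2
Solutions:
 u(c) = C1 - c^4*k/4 - c^3*k/3 - sqrt(2)*c^2/2 + 2*c


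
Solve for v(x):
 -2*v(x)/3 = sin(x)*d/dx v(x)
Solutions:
 v(x) = C1*(cos(x) + 1)^(1/3)/(cos(x) - 1)^(1/3)


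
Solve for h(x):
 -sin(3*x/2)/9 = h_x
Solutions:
 h(x) = C1 + 2*cos(3*x/2)/27


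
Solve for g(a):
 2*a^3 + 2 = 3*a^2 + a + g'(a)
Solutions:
 g(a) = C1 + a^4/2 - a^3 - a^2/2 + 2*a


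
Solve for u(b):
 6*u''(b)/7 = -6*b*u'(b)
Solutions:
 u(b) = C1 + C2*erf(sqrt(14)*b/2)


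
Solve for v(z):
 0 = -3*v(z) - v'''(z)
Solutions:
 v(z) = C3*exp(-3^(1/3)*z) + (C1*sin(3^(5/6)*z/2) + C2*cos(3^(5/6)*z/2))*exp(3^(1/3)*z/2)


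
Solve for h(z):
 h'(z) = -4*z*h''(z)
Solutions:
 h(z) = C1 + C2*z^(3/4)


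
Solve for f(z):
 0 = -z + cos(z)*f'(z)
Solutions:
 f(z) = C1 + Integral(z/cos(z), z)


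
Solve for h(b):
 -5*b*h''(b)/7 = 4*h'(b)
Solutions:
 h(b) = C1 + C2/b^(23/5)


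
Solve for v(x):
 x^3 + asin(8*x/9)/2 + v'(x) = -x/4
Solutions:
 v(x) = C1 - x^4/4 - x^2/8 - x*asin(8*x/9)/2 - sqrt(81 - 64*x^2)/16


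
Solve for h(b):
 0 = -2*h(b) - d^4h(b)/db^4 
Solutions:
 h(b) = (C1*sin(2^(3/4)*b/2) + C2*cos(2^(3/4)*b/2))*exp(-2^(3/4)*b/2) + (C3*sin(2^(3/4)*b/2) + C4*cos(2^(3/4)*b/2))*exp(2^(3/4)*b/2)


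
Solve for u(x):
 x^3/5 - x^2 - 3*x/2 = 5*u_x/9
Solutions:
 u(x) = C1 + 9*x^4/100 - 3*x^3/5 - 27*x^2/20


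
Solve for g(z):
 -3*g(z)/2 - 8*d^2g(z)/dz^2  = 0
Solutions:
 g(z) = C1*sin(sqrt(3)*z/4) + C2*cos(sqrt(3)*z/4)


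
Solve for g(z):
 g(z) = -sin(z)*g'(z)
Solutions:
 g(z) = C1*sqrt(cos(z) + 1)/sqrt(cos(z) - 1)


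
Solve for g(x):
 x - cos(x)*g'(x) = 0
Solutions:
 g(x) = C1 + Integral(x/cos(x), x)


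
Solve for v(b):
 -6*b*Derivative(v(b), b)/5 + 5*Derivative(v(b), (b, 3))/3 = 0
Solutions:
 v(b) = C1 + Integral(C2*airyai(90^(1/3)*b/5) + C3*airybi(90^(1/3)*b/5), b)


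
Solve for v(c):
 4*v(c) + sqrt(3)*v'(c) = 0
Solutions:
 v(c) = C1*exp(-4*sqrt(3)*c/3)


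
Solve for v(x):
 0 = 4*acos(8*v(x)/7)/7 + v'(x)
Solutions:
 Integral(1/acos(8*_y/7), (_y, v(x))) = C1 - 4*x/7


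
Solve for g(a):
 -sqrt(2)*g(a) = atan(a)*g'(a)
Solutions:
 g(a) = C1*exp(-sqrt(2)*Integral(1/atan(a), a))


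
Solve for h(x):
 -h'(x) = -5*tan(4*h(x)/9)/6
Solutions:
 h(x) = -9*asin(C1*exp(10*x/27))/4 + 9*pi/4
 h(x) = 9*asin(C1*exp(10*x/27))/4


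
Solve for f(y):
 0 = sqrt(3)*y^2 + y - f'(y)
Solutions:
 f(y) = C1 + sqrt(3)*y^3/3 + y^2/2
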